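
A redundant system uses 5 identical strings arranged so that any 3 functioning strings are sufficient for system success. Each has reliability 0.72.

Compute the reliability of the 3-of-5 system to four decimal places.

R = Σ_{i=3}^{5} C(5,i) p^i (1−p)^{5−i} with p = 0.72
C(5,3)·0.72^3·0.28^2 = 0.292626
C(5,4)·0.72^4·0.28^1 = 0.376234
C(5,5)·0.72^5·0.28^0 = 0.193492
Sum = 0.8624

0.8624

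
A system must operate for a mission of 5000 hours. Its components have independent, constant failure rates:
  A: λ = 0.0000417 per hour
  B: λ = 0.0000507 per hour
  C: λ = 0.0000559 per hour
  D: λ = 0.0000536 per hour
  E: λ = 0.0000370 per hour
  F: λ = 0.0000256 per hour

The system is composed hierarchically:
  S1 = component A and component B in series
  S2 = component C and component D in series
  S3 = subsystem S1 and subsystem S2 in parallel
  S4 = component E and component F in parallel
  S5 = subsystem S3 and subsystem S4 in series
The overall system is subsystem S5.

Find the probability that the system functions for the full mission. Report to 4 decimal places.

R(A) = exp(−0.0000417 × 5000) = 0.811801
R(B) = exp(−0.0000507 × 5000) = 0.776080
R(C) = exp(−0.0000559 × 5000) = 0.756162
R(D) = exp(−0.0000536 × 5000) = 0.764908
R(E) = exp(−0.0000370 × 5000) = 0.831104
R(F) = exp(−0.0000256 × 5000) = 0.879853
Series (A and B): 0.811801 × 0.776080 = 0.630023
Series (C and D): 0.756162 × 0.764908 = 0.578394
Parallel ([0.630023] and [0.578394]): 1 − (1 − 0.630023)(1 − 0.578394) = 0.844015
Parallel (E and F): 1 − (1 − 0.831104)(1 − 0.879853) = 0.979708
Series ([0.844015] and [0.979708]): 0.844015 × 0.979708 = 0.8269

0.8269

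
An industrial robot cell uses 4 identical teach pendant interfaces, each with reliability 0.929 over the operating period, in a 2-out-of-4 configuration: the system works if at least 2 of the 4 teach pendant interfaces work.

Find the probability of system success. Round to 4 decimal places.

0.9986

R = Σ_{i=2}^{4} C(4,i) p^i (1−p)^{4−i} with p = 0.929
C(4,2)·0.929^2·0.071^2 = 0.026104
C(4,3)·0.929^3·0.071^1 = 0.227701
C(4,4)·0.929^4·0.071^0 = 0.744840
Sum = 0.9986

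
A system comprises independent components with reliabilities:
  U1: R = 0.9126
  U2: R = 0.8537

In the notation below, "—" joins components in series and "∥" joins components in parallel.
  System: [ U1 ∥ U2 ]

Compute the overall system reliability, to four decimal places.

0.9872

Parallel (U1 and U2): 1 − (1 − 0.912600)(1 − 0.853700) = 0.9872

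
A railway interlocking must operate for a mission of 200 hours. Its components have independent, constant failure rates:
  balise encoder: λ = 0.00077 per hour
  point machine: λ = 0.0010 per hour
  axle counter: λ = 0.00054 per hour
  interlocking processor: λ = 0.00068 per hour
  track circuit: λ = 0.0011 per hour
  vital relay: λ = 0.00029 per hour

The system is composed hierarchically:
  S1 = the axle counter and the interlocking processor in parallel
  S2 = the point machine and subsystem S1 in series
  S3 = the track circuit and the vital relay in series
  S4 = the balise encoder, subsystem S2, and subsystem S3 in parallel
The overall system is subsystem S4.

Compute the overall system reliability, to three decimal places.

0.993

R(balise encoder) = exp(−0.00077 × 200) = 0.85727
R(point machine) = exp(−0.0010 × 200) = 0.81873
R(axle counter) = exp(−0.00054 × 200) = 0.89763
R(interlocking processor) = exp(−0.00068 × 200) = 0.87284
R(track circuit) = exp(−0.0011 × 200) = 0.80252
R(vital relay) = exp(−0.00029 × 200) = 0.94365
Parallel (axle counter and interlocking processor): 1 − (1 − 0.89763)(1 − 0.87284) = 0.98698
Series (point machine and [0.98698]): 0.81873 × 0.98698 = 0.80807
Series (track circuit and vital relay): 0.80252 × 0.94365 = 0.75730
Parallel (balise encoder, [0.80807], and [0.75730]): 1 − (1 − 0.85727)(1 − 0.80807)(1 − 0.75730) = 0.993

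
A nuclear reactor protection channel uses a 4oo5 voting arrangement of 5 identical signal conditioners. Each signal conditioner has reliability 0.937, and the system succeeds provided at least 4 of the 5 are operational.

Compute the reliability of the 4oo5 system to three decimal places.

0.965

R = Σ_{i=4}^{5} C(5,i) p^i (1−p)^{5−i} with p = 0.937
C(5,4)·0.937^4·0.063^1 = 0.24281
C(5,5)·0.937^5·0.063^0 = 0.72227
Sum = 0.965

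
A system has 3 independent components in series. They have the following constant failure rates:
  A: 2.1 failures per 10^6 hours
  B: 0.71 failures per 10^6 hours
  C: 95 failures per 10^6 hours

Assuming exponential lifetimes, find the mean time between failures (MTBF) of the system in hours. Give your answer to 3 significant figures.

10200

Series of exponential components: λ_sys = Σ λ_i
λ_sys = 0.0000021 + 0.00000071 + 0.000095 = 9.7810e-05 /h
MTBF = 1 / λ_sys = 10200 h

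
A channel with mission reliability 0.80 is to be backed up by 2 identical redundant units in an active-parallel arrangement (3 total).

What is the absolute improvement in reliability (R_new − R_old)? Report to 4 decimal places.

R_before = 0.80
R_after = 1 − (1 − 0.80)^3 = 0.9920
ΔR = 0.9920 − 0.80 = 0.1920

0.1920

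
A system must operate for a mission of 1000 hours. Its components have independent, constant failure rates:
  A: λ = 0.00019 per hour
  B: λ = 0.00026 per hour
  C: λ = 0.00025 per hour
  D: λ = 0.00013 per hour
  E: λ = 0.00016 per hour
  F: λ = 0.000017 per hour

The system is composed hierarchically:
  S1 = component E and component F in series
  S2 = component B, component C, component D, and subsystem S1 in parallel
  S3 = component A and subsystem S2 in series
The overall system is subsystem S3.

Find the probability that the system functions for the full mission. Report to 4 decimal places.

R(A) = exp(−0.00019 × 1000) = 0.826959
R(B) = exp(−0.00026 × 1000) = 0.771052
R(C) = exp(−0.00025 × 1000) = 0.778801
R(D) = exp(−0.00013 × 1000) = 0.878095
R(E) = exp(−0.00016 × 1000) = 0.852144
R(F) = exp(−0.000017 × 1000) = 0.983144
Series (E and F): 0.852144 × 0.983144 = 0.837780
Parallel (B, C, D, and [0.837780]): 1 − (1 − 0.771052)(1 − 0.778801)(1 − 0.878095)(1 − 0.837780) = 0.998999
Series (A and [0.998999]): 0.826959 × 0.998999 = 0.8261

0.8261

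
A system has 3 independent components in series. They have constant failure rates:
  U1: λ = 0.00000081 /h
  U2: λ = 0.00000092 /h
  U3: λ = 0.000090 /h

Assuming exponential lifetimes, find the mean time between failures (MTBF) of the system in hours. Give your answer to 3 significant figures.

Series of exponential components: λ_sys = Σ λ_i
λ_sys = 0.00000081 + 0.00000092 + 0.000090 = 9.1730e-05 /h
MTBF = 1 / λ_sys = 10900 h

10900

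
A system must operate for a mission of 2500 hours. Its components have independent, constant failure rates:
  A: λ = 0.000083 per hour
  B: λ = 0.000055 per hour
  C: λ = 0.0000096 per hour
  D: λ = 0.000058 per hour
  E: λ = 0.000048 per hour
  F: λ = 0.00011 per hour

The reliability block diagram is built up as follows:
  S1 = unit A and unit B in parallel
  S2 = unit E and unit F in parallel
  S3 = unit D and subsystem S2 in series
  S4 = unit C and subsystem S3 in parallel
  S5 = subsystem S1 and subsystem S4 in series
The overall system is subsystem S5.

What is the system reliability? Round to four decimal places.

R(A) = exp(−0.000083 × 2500) = 0.812613
R(B) = exp(−0.000055 × 2500) = 0.871534
R(C) = exp(−0.0000096 × 2500) = 0.976286
R(D) = exp(−0.000058 × 2500) = 0.865022
R(E) = exp(−0.000048 × 2500) = 0.886920
R(F) = exp(−0.00011 × 2500) = 0.759572
Parallel (A and B): 1 − (1 − 0.812613)(1 − 0.871534) = 0.975927
Parallel (E and F): 1 − (1 − 0.886920)(1 − 0.759572) = 0.972812
Series (D and [0.972812]): 0.865022 × 0.972812 = 0.841504
Parallel (C and [0.841504]): 1 − (1 − 0.976286)(1 − 0.841504) = 0.996241
Series ([0.975927] and [0.996241]): 0.975927 × 0.996241 = 0.9723

0.9723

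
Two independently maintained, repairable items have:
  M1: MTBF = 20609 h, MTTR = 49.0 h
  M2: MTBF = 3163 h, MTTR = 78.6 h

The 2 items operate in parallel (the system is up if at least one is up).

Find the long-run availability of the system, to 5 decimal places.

0.99994

A(M1) = MTBF/(MTBF+MTTR) = 20609/(20609+49.0) = 0.997628
A(M2) = MTBF/(MTBF+MTTR) = 3163/(3163+78.6) = 0.975753
Parallel availability: 1 − (1 − 0.997628)(1 − 0.975753) = 0.99994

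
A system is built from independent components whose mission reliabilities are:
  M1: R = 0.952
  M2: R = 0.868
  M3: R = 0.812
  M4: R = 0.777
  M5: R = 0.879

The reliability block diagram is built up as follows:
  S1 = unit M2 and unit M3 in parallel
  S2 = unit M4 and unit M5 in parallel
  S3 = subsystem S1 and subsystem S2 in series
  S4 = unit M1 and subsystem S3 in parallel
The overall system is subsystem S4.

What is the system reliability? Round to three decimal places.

Parallel (M2 and M3): 1 − (1 − 0.86800)(1 − 0.81200) = 0.97518
Parallel (M4 and M5): 1 − (1 − 0.77700)(1 − 0.87900) = 0.97302
Series ([0.97518] and [0.97302]): 0.97518 × 0.97302 = 0.94887
Parallel (M1 and [0.94887]): 1 − (1 − 0.95200)(1 − 0.94887) = 0.998

0.998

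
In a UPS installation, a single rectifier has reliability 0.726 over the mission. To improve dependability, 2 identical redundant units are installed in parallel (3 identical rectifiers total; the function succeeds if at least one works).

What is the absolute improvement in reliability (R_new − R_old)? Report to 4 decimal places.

0.2534

R_before = 0.726
R_after = 1 − (1 − 0.726)^3 = 0.9794
ΔR = 0.9794 − 0.726 = 0.2534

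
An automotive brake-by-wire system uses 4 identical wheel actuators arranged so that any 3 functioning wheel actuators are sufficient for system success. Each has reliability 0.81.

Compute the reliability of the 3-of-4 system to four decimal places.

R = Σ_{i=3}^{4} C(4,i) p^i (1−p)^{4−i} with p = 0.81
C(4,3)·0.81^3·0.19^1 = 0.403895
C(4,4)·0.81^4·0.19^0 = 0.430467
Sum = 0.8344

0.8344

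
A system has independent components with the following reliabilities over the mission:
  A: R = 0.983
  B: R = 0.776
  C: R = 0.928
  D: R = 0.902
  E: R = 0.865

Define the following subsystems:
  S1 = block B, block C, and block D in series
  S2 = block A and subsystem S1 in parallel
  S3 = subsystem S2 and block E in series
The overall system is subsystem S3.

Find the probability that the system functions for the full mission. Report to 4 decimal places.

0.8598

Series (B, C, and D): 0.776000 × 0.928000 × 0.902000 = 0.649555
Parallel (A and [0.649555]): 1 − (1 − 0.983000)(1 − 0.649555) = 0.994042
Series ([0.994042] and E): 0.994042 × 0.865000 = 0.8598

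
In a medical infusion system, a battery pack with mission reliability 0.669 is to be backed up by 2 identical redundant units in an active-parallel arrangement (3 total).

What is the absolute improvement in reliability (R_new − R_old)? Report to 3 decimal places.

R_before = 0.669
R_after = 1 − (1 − 0.669)^3 = 0.964
ΔR = 0.964 − 0.669 = 0.295

0.295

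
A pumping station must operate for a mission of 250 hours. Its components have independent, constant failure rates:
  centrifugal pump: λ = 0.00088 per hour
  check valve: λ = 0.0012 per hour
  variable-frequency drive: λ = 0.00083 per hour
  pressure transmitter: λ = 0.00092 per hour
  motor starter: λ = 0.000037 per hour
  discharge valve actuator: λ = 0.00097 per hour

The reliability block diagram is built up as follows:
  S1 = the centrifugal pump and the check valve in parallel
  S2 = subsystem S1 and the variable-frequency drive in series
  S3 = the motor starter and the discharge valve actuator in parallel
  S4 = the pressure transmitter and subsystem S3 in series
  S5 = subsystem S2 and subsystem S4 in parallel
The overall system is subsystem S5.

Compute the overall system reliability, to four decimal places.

R(centrifugal pump) = exp(−0.00088 × 250) = 0.802519
R(check valve) = exp(−0.0012 × 250) = 0.740818
R(variable-frequency drive) = exp(−0.00083 × 250) = 0.812613
R(pressure transmitter) = exp(−0.00092 × 250) = 0.794534
R(motor starter) = exp(−0.000037 × 250) = 0.990793
R(discharge valve actuator) = exp(−0.00097 × 250) = 0.784664
Parallel (centrifugal pump and check valve): 1 − (1 − 0.802519)(1 − 0.740818) = 0.948816
Series ([0.948816] and variable-frequency drive): 0.948816 × 0.812613 = 0.771020
Parallel (motor starter and discharge valve actuator): 1 − (1 − 0.990793)(1 − 0.784664) = 0.998017
Series (pressure transmitter and [0.998017]): 0.794534 × 0.998017 = 0.792958
Parallel ([0.771020] and [0.792958]): 1 − (1 − 0.771020)(1 − 0.792958) = 0.9526

0.9526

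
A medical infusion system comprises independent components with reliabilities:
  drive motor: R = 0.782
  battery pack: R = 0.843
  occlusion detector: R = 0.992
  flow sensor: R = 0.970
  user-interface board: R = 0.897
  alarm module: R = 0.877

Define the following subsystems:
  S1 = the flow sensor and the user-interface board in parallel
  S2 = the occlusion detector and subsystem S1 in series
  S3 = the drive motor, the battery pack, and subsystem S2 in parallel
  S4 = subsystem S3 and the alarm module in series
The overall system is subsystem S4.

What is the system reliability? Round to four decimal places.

0.8767

Parallel (flow sensor and user-interface board): 1 − (1 − 0.970000)(1 − 0.897000) = 0.996910
Series (occlusion detector and [0.996910]): 0.992000 × 0.996910 = 0.988935
Parallel (drive motor, battery pack, and [0.988935]): 1 − (1 − 0.782000)(1 − 0.843000)(1 − 0.988935) = 0.999621
Series ([0.999621] and alarm module): 0.999621 × 0.877000 = 0.8767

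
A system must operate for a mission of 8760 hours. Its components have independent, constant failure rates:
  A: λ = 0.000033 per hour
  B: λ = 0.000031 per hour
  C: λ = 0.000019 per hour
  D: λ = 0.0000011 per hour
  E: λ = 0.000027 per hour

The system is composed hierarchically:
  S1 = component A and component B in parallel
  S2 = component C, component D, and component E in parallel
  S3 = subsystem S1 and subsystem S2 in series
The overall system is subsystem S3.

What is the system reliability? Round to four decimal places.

R(A) = exp(−0.000033 × 8760) = 0.748952
R(B) = exp(−0.000031 × 8760) = 0.762190
R(C) = exp(−0.000019 × 8760) = 0.846674
R(D) = exp(−0.0000011 × 8760) = 0.990410
R(E) = exp(−0.000027 × 8760) = 0.789370
Parallel (A and B): 1 − (1 − 0.748952)(1 − 0.762190) = 0.940298
Parallel (C, D, and E): 1 − (1 − 0.846674)(1 − 0.990410)(1 − 0.789370) = 0.999690
Series ([0.940298] and [0.999690]): 0.940298 × 0.999690 = 0.9400

0.9400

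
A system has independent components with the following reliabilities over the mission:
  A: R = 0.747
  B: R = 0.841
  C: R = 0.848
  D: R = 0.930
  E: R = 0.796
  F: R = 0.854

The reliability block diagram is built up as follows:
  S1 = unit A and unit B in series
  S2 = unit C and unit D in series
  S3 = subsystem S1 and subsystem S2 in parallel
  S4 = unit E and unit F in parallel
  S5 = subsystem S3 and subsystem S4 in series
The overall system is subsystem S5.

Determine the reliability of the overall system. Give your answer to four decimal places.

Series (A and B): 0.747000 × 0.841000 = 0.628227
Series (C and D): 0.848000 × 0.930000 = 0.788640
Parallel ([0.628227] and [0.788640]): 1 − (1 − 0.628227)(1 − 0.788640) = 0.921422
Parallel (E and F): 1 − (1 − 0.796000)(1 − 0.854000) = 0.970216
Series ([0.921422] and [0.970216]): 0.921422 × 0.970216 = 0.8940

0.8940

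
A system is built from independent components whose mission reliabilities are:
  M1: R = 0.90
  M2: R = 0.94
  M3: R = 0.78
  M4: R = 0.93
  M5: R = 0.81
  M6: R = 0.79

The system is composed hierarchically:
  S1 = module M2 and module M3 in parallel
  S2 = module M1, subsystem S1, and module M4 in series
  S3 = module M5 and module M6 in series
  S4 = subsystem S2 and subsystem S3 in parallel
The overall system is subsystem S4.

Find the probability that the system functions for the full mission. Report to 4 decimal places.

0.9373

Parallel (M2 and M3): 1 − (1 − 0.940000)(1 − 0.780000) = 0.986800
Series (M1, [0.986800], and M4): 0.900000 × 0.986800 × 0.930000 = 0.825952
Series (M5 and M6): 0.810000 × 0.790000 = 0.639900
Parallel ([0.825952] and [0.639900]): 1 − (1 − 0.825952)(1 − 0.639900) = 0.9373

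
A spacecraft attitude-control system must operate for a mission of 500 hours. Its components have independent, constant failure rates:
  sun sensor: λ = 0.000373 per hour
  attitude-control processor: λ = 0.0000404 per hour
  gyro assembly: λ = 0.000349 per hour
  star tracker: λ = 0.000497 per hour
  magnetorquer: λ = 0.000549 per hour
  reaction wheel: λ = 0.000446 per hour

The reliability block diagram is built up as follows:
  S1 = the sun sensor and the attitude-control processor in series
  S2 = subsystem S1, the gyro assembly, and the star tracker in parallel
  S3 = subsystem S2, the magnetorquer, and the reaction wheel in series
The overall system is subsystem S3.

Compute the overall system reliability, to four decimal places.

R(sun sensor) = exp(−0.000373 × 500) = 0.829859
R(attitude-control processor) = exp(−0.0000404 × 500) = 0.980003
R(gyro assembly) = exp(−0.000349 × 500) = 0.839877
R(star tracker) = exp(−0.000497 × 500) = 0.779970
R(magnetorquer) = exp(−0.000549 × 500) = 0.759952
R(reaction wheel) = exp(−0.000446 × 500) = 0.800115
Series (sun sensor and attitude-control processor): 0.829859 × 0.980003 = 0.813264
Parallel ([0.813264], gyro assembly, and star tracker): 1 − (1 − 0.813264)(1 − 0.839877)(1 − 0.779970) = 0.993421
Series ([0.993421], magnetorquer, and reaction wheel): 0.993421 × 0.759952 × 0.800115 = 0.6040

0.6040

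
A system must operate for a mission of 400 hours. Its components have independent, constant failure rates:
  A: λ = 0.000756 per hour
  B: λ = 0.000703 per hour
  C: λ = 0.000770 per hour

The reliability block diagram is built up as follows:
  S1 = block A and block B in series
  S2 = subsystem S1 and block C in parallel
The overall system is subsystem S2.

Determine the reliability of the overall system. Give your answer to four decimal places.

R(A) = exp(−0.000756 × 400) = 0.739042
R(B) = exp(−0.000703 × 400) = 0.754877
R(C) = exp(−0.000770 × 400) = 0.734915
Series (A and B): 0.739042 × 0.754877 = 0.557886
Parallel ([0.557886] and C): 1 − (1 − 0.557886)(1 − 0.734915) = 0.8828

0.8828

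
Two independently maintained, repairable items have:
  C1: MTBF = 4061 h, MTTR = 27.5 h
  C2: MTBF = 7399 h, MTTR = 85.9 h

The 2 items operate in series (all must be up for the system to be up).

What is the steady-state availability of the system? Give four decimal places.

0.9819

A(C1) = MTBF/(MTBF+MTTR) = 4061/(4061+27.5) = 0.993274
A(C2) = MTBF/(MTBF+MTTR) = 7399/(7399+85.9) = 0.988524
Series availability: 0.993274 × 0.988524 = 0.9819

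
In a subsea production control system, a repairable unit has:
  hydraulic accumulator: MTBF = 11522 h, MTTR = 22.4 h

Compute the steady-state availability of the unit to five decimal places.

A(hydraulic accumulator) = MTBF/(MTBF+MTTR) = 11522/(11522+22.4) = 0.99806

0.99806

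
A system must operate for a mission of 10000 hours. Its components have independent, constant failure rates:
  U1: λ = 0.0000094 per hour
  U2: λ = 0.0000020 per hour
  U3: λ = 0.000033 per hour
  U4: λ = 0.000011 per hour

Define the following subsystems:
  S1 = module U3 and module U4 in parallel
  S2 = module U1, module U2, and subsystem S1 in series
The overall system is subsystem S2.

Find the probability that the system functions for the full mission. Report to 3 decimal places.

0.866

R(U1) = exp(−0.0000094 × 10000) = 0.91028
R(U2) = exp(−0.0000020 × 10000) = 0.98020
R(U3) = exp(−0.000033 × 10000) = 0.71892
R(U4) = exp(−0.000011 × 10000) = 0.89583
Parallel (U3 and U4): 1 − (1 − 0.71892)(1 − 0.89583) = 0.97072
Series (U1, U2, and [0.97072]): 0.91028 × 0.98020 × 0.97072 = 0.866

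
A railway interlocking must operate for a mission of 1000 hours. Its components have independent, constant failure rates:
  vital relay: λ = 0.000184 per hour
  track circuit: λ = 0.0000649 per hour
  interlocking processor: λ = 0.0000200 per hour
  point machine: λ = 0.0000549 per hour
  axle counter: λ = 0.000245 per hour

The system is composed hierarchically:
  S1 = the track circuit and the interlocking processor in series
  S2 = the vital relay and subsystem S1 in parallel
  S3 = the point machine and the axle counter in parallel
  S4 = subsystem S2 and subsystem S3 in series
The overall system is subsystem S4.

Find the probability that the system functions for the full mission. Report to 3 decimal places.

0.975

R(vital relay) = exp(−0.000184 × 1000) = 0.83194
R(track circuit) = exp(−0.0000649 × 1000) = 0.93716
R(interlocking processor) = exp(−0.0000200 × 1000) = 0.98020
R(point machine) = exp(−0.0000549 × 1000) = 0.94658
R(axle counter) = exp(−0.000245 × 1000) = 0.78270
Series (track circuit and interlocking processor): 0.93716 × 0.98020 = 0.91860
Parallel (vital relay and [0.91860]): 1 − (1 − 0.83194)(1 − 0.91860) = 0.98632
Parallel (point machine and axle counter): 1 − (1 − 0.94658)(1 − 0.78270) = 0.98839
Series ([0.98632] and [0.98839]): 0.98632 × 0.98839 = 0.975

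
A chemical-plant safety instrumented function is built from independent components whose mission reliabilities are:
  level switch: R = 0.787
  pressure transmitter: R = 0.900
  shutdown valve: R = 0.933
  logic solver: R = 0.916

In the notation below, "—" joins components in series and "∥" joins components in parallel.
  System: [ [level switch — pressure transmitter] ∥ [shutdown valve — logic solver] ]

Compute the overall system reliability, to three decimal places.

Series (level switch and pressure transmitter): 0.78700 × 0.90000 = 0.70830
Series (shutdown valve and logic solver): 0.93300 × 0.91600 = 0.85463
Parallel ([0.70830] and [0.85463]): 1 − (1 − 0.70830)(1 − 0.85463) = 0.958

0.958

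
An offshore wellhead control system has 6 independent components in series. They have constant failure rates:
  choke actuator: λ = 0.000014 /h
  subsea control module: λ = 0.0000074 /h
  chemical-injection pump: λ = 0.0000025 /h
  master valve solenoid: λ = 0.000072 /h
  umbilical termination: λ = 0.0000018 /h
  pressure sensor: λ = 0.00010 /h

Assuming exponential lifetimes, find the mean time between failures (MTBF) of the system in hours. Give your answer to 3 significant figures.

Series of exponential components: λ_sys = Σ λ_i
λ_sys = 0.000014 + 0.0000074 + 0.0000025 + 0.000072 + 0.0000018 + 0.00010 = 1.9770e-04 /h
MTBF = 1 / λ_sys = 5060 h

5060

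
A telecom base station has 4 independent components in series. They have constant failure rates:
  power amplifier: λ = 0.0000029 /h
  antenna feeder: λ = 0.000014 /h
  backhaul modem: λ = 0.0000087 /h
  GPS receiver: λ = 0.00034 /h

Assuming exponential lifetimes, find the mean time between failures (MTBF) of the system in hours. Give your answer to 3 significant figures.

Series of exponential components: λ_sys = Σ λ_i
λ_sys = 0.0000029 + 0.000014 + 0.0000087 + 0.00034 = 3.6560e-04 /h
MTBF = 1 / λ_sys = 2740 h

2740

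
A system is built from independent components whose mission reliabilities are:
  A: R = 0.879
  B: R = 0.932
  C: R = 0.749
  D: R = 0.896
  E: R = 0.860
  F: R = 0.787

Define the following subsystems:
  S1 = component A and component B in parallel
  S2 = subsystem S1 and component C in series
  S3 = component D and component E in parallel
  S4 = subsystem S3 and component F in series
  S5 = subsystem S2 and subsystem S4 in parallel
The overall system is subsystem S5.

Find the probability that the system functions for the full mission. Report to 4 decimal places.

0.9423

Parallel (A and B): 1 − (1 − 0.879000)(1 − 0.932000) = 0.991772
Series ([0.991772] and C): 0.991772 × 0.749000 = 0.742837
Parallel (D and E): 1 − (1 − 0.896000)(1 − 0.860000) = 0.985440
Series ([0.985440] and F): 0.985440 × 0.787000 = 0.775541
Parallel ([0.742837] and [0.775541]): 1 − (1 − 0.742837)(1 − 0.775541) = 0.9423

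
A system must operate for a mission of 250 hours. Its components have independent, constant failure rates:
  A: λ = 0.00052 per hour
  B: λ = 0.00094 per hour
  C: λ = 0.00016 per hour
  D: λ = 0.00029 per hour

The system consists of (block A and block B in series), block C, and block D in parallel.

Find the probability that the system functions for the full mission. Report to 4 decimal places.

R(A) = exp(−0.00052 × 250) = 0.878095
R(B) = exp(−0.00094 × 250) = 0.790571
R(C) = exp(−0.00016 × 250) = 0.960789
R(D) = exp(−0.00029 × 250) = 0.930066
Series (A and B): 0.878095 × 0.790571 = 0.694196
Parallel ([0.694196], C, and D): 1 − (1 − 0.694196)(1 − 0.960789)(1 − 0.930066) = 0.9992

0.9992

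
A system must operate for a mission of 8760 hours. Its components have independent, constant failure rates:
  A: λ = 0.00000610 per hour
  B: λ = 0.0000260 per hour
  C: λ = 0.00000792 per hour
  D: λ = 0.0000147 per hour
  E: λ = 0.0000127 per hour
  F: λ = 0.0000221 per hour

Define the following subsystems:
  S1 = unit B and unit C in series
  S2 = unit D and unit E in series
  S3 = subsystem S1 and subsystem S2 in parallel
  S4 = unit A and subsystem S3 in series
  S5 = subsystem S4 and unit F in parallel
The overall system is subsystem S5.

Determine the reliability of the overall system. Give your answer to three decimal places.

0.982

R(A) = exp(−0.00000610 × 8760) = 0.94797
R(B) = exp(−0.0000260 × 8760) = 0.79632
R(C) = exp(−0.00000792 × 8760) = 0.93297
R(D) = exp(−0.0000147 × 8760) = 0.87917
R(E) = exp(−0.0000127 × 8760) = 0.89471
R(F) = exp(−0.0000221 × 8760) = 0.82399
Series (B and C): 0.79632 × 0.93297 = 0.74294
Series (D and E): 0.87917 × 0.89471 = 0.78660
Parallel ([0.74294] and [0.78660]): 1 − (1 − 0.74294)(1 − 0.78660) = 0.94514
Series (A and [0.94514]): 0.94797 × 0.94514 = 0.89596
Parallel ([0.89596] and F): 1 − (1 − 0.89596)(1 − 0.82399) = 0.982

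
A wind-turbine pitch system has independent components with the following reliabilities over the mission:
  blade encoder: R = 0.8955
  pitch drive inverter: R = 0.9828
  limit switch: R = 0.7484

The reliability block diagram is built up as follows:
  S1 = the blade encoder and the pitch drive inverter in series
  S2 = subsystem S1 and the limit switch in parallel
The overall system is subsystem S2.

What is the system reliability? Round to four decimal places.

Series (blade encoder and pitch drive inverter): 0.895500 × 0.982800 = 0.880097
Parallel ([0.880097] and limit switch): 1 − (1 − 0.880097)(1 − 0.748400) = 0.9698

0.9698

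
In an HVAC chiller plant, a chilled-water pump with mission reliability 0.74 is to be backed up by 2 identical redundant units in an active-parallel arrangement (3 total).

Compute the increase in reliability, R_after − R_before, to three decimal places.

R_before = 0.74
R_after = 1 − (1 − 0.74)^3 = 0.982
ΔR = 0.982 − 0.74 = 0.242

0.242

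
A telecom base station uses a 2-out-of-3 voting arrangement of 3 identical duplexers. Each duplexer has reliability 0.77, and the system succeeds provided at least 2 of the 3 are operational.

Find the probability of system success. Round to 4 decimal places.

0.8656

R = Σ_{i=2}^{3} C(3,i) p^i (1−p)^{3−i} with p = 0.77
C(3,2)·0.77^2·0.23^1 = 0.409101
C(3,3)·0.77^3·0.23^0 = 0.456533
Sum = 0.8656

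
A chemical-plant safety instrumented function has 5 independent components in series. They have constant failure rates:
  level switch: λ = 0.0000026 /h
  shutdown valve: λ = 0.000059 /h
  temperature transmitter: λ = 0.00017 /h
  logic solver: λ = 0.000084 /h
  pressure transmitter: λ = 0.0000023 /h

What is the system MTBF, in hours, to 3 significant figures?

3150

Series of exponential components: λ_sys = Σ λ_i
λ_sys = 0.0000026 + 0.000059 + 0.00017 + 0.000084 + 0.0000023 = 3.1790e-04 /h
MTBF = 1 / λ_sys = 3150 h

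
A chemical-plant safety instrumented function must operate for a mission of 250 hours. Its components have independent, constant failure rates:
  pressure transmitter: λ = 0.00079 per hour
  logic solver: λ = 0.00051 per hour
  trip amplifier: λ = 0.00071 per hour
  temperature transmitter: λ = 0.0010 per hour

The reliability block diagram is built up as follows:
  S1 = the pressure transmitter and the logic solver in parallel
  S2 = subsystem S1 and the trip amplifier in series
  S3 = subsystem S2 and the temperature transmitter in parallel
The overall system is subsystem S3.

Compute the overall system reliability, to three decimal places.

R(pressure transmitter) = exp(−0.00079 × 250) = 0.82078
R(logic solver) = exp(−0.00051 × 250) = 0.88029
R(trip amplifier) = exp(−0.00071 × 250) = 0.83736
R(temperature transmitter) = exp(−0.0010 × 250) = 0.77880
Parallel (pressure transmitter and logic solver): 1 − (1 − 0.82078)(1 − 0.88029) = 0.97855
Series ([0.97855] and trip amplifier): 0.97855 × 0.83736 = 0.81940
Parallel ([0.81940] and temperature transmitter): 1 − (1 − 0.81940)(1 − 0.77880) = 0.960

0.960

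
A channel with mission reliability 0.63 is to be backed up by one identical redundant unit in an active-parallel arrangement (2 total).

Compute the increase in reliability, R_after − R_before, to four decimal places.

0.2331

R_before = 0.63
R_after = 1 − (1 − 0.63)^2 = 0.8631
ΔR = 0.8631 − 0.63 = 0.2331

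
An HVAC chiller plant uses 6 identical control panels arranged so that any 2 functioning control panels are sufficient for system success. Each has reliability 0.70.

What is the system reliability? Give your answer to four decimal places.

R = Σ_{i=2}^{6} C(6,i) p^i (1−p)^{6−i} with p = 0.70
C(6,2)·0.70^2·0.30^4 = 0.059535
C(6,3)·0.70^3·0.30^3 = 0.185220
C(6,4)·0.70^4·0.30^2 = 0.324135
C(6,5)·0.70^5·0.30^1 = 0.302526
C(6,6)·0.70^6·0.30^0 = 0.117649
Sum = 0.9891

0.9891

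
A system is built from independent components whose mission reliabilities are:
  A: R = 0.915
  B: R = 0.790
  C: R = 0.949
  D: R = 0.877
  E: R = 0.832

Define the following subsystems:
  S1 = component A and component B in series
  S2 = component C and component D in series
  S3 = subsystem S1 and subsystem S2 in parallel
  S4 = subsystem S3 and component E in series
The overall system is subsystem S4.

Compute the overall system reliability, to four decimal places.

0.7933

Series (A and B): 0.915000 × 0.790000 = 0.722850
Series (C and D): 0.949000 × 0.877000 = 0.832273
Parallel ([0.722850] and [0.832273]): 1 − (1 − 0.722850)(1 − 0.832273) = 0.953514
Series ([0.953514] and E): 0.953514 × 0.832000 = 0.7933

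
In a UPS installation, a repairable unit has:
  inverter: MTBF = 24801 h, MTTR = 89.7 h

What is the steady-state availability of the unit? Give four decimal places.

0.9964

A(inverter) = MTBF/(MTBF+MTTR) = 24801/(24801+89.7) = 0.9964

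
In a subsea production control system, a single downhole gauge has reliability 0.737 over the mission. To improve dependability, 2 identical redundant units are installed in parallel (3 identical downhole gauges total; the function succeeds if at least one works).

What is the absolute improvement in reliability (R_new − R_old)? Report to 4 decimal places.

R_before = 0.737
R_after = 1 − (1 − 0.737)^3 = 0.9818
ΔR = 0.9818 − 0.737 = 0.2448

0.2448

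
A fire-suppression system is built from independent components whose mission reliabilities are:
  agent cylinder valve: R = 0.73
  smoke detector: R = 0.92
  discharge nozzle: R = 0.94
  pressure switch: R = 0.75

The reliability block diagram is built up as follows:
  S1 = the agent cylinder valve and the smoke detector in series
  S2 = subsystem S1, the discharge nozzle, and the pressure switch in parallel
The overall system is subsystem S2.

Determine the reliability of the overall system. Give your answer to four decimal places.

Series (agent cylinder valve and smoke detector): 0.730000 × 0.920000 = 0.671600
Parallel ([0.671600], discharge nozzle, and pressure switch): 1 − (1 − 0.671600)(1 − 0.940000)(1 − 0.750000) = 0.9951

0.9951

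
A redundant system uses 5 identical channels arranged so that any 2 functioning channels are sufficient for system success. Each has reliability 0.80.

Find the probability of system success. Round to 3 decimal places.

R = Σ_{i=2}^{5} C(5,i) p^i (1−p)^{5−i} with p = 0.80
C(5,2)·0.80^2·0.20^3 = 0.05120
C(5,3)·0.80^3·0.20^2 = 0.20480
C(5,4)·0.80^4·0.20^1 = 0.40960
C(5,5)·0.80^5·0.20^0 = 0.32768
Sum = 0.993

0.993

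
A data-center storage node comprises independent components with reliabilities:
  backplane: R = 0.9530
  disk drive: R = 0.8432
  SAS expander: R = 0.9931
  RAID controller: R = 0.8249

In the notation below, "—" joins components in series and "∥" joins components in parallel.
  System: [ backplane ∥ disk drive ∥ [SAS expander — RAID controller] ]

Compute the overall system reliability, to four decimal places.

0.9987

Series (SAS expander and RAID controller): 0.993100 × 0.824900 = 0.819208
Parallel (backplane, disk drive, and [0.819208]): 1 − (1 − 0.953000)(1 − 0.843200)(1 − 0.819208) = 0.9987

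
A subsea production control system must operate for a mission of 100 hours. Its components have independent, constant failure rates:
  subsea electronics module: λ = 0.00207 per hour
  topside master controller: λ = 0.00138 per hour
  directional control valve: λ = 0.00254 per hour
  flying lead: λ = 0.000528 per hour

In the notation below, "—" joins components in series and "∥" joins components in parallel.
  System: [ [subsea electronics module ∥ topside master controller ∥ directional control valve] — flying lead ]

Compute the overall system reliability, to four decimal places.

R(subsea electronics module) = exp(−0.00207 × 100) = 0.813020
R(topside master controller) = exp(−0.00138 × 100) = 0.871099
R(directional control valve) = exp(−0.00254 × 100) = 0.775692
R(flying lead) = exp(−0.000528 × 100) = 0.948570
Parallel (subsea electronics module, topside master controller, and directional control valve): 1 − (1 − 0.813020)(1 − 0.871099)(1 − 0.775692) = 0.994594
Series ([0.994594] and flying lead): 0.994594 × 0.948570 = 0.9434

0.9434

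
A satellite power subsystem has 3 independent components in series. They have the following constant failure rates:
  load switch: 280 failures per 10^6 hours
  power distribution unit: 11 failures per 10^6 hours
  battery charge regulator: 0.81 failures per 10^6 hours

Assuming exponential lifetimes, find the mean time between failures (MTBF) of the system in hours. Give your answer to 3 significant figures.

Series of exponential components: λ_sys = Σ λ_i
λ_sys = 0.00028 + 0.000011 + 0.00000081 = 2.9181e-04 /h
MTBF = 1 / λ_sys = 3430 h

3430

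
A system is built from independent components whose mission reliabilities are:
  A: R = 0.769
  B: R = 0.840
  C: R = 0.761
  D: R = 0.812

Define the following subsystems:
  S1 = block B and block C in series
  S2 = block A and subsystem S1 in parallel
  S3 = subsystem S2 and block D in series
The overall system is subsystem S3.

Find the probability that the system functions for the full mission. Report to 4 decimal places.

Series (B and C): 0.840000 × 0.761000 = 0.639240
Parallel (A and [0.639240]): 1 − (1 − 0.769000)(1 − 0.639240) = 0.916664
Series ([0.916664] and D): 0.916664 × 0.812000 = 0.7443

0.7443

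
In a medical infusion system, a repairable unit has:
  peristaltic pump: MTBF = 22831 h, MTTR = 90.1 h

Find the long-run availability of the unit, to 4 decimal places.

A(peristaltic pump) = MTBF/(MTBF+MTTR) = 22831/(22831+90.1) = 0.9961

0.9961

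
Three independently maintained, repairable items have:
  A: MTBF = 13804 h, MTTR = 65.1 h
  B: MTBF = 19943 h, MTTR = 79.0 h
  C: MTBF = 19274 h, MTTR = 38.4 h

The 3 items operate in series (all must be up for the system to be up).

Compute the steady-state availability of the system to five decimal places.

A(A) = MTBF/(MTBF+MTTR) = 13804/(13804+65.1) = 0.995306
A(B) = MTBF/(MTBF+MTTR) = 19943/(19943+79.0) = 0.996054
A(C) = MTBF/(MTBF+MTTR) = 19274/(19274+38.4) = 0.998012
Series availability: 0.995306 × 0.996054 × 0.998012 = 0.98941

0.98941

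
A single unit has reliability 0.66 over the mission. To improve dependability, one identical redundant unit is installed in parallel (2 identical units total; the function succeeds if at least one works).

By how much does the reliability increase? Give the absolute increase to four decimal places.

R_before = 0.66
R_after = 1 − (1 − 0.66)^2 = 0.8844
ΔR = 0.8844 − 0.66 = 0.2244

0.2244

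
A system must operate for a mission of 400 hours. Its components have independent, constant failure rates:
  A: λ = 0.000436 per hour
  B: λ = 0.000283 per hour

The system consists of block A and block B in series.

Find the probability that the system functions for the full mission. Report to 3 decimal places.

0.750

R(A) = exp(−0.000436 × 400) = 0.83996
R(B) = exp(−0.000283 × 400) = 0.89297
Series (A and B): 0.83996 × 0.89297 = 0.750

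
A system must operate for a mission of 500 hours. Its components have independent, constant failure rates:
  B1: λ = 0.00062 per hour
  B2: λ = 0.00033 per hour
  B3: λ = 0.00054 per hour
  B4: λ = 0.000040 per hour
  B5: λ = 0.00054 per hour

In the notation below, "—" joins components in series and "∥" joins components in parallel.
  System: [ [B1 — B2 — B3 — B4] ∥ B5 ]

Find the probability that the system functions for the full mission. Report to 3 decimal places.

0.873

R(B1) = exp(−0.00062 × 500) = 0.73345
R(B2) = exp(−0.00033 × 500) = 0.84789
R(B3) = exp(−0.00054 × 500) = 0.76338
R(B4) = exp(−0.000040 × 500) = 0.98020
R(B5) = exp(−0.00054 × 500) = 0.76338
Series (B1, B2, B3, and B4): 0.73345 × 0.84789 × 0.76338 × 0.98020 = 0.46533
Parallel ([0.46533] and B5): 1 − (1 − 0.46533)(1 − 0.76338) = 0.873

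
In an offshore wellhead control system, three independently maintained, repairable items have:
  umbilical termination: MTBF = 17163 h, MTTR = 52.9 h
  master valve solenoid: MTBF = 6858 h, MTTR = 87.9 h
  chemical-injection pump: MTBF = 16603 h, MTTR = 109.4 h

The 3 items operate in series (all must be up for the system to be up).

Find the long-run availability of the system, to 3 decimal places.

A(umbilical termination) = MTBF/(MTBF+MTTR) = 17163/(17163+52.9) = 0.996927
A(master valve solenoid) = MTBF/(MTBF+MTTR) = 6858/(6858+87.9) = 0.987345
A(chemical-injection pump) = MTBF/(MTBF+MTTR) = 16603/(16603+109.4) = 0.993454
Series availability: 0.996927 × 0.987345 × 0.993454 = 0.978

0.978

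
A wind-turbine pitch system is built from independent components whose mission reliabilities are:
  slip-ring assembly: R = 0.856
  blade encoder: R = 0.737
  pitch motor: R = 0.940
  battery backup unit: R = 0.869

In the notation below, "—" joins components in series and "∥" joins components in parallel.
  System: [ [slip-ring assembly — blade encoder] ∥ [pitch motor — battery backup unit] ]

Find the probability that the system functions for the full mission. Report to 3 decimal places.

0.932

Series (slip-ring assembly and blade encoder): 0.85600 × 0.73700 = 0.63087
Series (pitch motor and battery backup unit): 0.94000 × 0.86900 = 0.81686
Parallel ([0.63087] and [0.81686]): 1 − (1 − 0.63087)(1 − 0.81686) = 0.932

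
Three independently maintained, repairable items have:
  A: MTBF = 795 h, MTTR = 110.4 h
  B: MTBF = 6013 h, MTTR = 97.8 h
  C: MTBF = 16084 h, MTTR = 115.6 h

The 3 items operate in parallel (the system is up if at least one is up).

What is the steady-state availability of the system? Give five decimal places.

A(A) = MTBF/(MTBF+MTTR) = 795/(795+110.4) = 0.878065
A(B) = MTBF/(MTBF+MTTR) = 6013/(6013+97.8) = 0.983996
A(C) = MTBF/(MTBF+MTTR) = 16084/(16084+115.6) = 0.992864
Parallel availability: 1 − (1 − 0.878065)(1 − 0.983996)(1 − 0.992864) = 0.99999

0.99999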